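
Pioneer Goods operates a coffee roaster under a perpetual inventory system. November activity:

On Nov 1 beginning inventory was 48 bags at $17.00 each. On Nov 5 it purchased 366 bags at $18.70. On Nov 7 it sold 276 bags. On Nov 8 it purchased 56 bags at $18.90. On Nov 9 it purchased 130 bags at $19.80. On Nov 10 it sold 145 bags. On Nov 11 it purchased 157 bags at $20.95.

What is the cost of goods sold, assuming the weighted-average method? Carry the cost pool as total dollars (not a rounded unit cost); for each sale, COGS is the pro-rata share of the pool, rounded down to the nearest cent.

COGS = $7,875.13

After Nov 1: 48 on hand, pool $816.00 (≈ $17.0000 each)
After Nov 5: 414 on hand, pool $7,660.20 (≈ $18.5029 each)
Nov 7, sell 276: 276/414 × $7,660.20 → $5,106.80
After Nov 8: 194 on hand, pool $3,611.80 (≈ $18.6175 each)
After Nov 9: 324 on hand, pool $6,185.80 (≈ $19.0920 each)
Nov 10, sell 145: 145/324 × $6,185.80 → $2,768.33
After Nov 11: 336 on hand, pool $6,706.62 (≈ $19.9602 each)
Total COGS = $5,106.80 + $2,768.33 = $7,875.13
Ending inventory (cost pool remaining) = $6,706.62
Check: goods available $14,581.75 = COGS $7,875.13 + ending $6,706.62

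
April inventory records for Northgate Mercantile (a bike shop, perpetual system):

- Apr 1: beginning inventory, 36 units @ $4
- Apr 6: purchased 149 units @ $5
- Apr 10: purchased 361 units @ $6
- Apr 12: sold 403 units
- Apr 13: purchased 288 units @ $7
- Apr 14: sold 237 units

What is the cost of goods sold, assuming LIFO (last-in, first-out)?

COGS = $4,035

Apr 12, 403 sold [LIFO — newest first]: 361 @ $6 + 42 @ $5 = $2,376
Apr 14, 237 sold [LIFO — newest first]: 237 @ $7 = $1,659
Total COGS = $2,376 + $1,659 = $4,035
Ending inventory: 36 @ $4 + 107 @ $5 + 51 @ $7 = $1,036
Check: goods available $5,071 = COGS $4,035 + ending $1,036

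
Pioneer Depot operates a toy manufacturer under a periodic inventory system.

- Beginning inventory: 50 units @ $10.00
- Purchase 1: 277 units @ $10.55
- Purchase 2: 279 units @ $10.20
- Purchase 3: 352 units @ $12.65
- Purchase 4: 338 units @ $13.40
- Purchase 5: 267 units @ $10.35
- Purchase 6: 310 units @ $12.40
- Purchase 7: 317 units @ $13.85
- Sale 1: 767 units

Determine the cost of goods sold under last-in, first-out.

Sale 1 (767) [LIFO — newest first]: 317 @ $13.85 + 310 @ $12.40 + 140 @ $10.35 = $9,683.45
Ending inventory: 50 @ $10.00 + 277 @ $10.55 + 279 @ $10.20 + 352 @ $12.65 + 338 @ $13.40 + 127 @ $10.35 = $16,564.60

COGS = $9,683.45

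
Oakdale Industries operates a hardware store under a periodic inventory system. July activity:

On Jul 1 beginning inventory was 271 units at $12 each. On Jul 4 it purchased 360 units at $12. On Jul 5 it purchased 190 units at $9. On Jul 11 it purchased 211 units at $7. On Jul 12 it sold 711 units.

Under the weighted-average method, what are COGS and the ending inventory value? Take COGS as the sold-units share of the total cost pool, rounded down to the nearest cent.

COGS = $7,412.45; ending inventory = $3,346.55

Jul 12, sell 711: 711/1032 × $10,759.00 → $7,412.45
Ending inventory (cost pool remaining) = $3,346.55
Check: goods available $10,759.00 = COGS $7,412.45 + ending $3,346.55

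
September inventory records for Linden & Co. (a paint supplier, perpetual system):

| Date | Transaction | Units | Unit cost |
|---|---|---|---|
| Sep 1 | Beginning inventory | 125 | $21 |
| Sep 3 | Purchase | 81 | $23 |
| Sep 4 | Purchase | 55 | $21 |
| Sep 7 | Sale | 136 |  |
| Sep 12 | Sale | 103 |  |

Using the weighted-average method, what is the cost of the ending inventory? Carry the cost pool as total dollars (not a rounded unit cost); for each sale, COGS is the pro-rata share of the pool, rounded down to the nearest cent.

After Sep 1: 125 on hand, pool $2,625.00 (≈ $21.0000 each)
After Sep 3: 206 on hand, pool $4,488.00 (≈ $21.7864 each)
After Sep 4: 261 on hand, pool $5,643.00 (≈ $21.6207 each)
Sep 7, sell 136: 136/261 × $5,643.00 → $2,940.41
Sep 12, sell 103: 103/125 × $2,702.59 → $2,226.93
Total COGS = $2,940.41 + $2,226.93 = $5,167.34
Ending inventory (cost pool remaining) = $475.66

Ending inventory = $475.66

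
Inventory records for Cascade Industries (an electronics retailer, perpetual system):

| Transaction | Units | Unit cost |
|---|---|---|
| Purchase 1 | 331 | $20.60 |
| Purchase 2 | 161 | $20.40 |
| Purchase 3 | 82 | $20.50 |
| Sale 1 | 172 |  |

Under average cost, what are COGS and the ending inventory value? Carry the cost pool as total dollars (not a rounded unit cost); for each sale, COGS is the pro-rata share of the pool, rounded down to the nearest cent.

COGS = $3,531.09; ending inventory = $8,252.91

After Purchase 1: 331 on hand, pool $6,818.60 (≈ $20.6000 each)
After Purchase 2: 492 on hand, pool $10,103.00 (≈ $20.5346 each)
After Purchase 3: 574 on hand, pool $11,784.00 (≈ $20.5296 each)
Sale 1, sell 172: 172/574 × $11,784.00 → $3,531.09
Ending inventory (cost pool remaining) = $8,252.91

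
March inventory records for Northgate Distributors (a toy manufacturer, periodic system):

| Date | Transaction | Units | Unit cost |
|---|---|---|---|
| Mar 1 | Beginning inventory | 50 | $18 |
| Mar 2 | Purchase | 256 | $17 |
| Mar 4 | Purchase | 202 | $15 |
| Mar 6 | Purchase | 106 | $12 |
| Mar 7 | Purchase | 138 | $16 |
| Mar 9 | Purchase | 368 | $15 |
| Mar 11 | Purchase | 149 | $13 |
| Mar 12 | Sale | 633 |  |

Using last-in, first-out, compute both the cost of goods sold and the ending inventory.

Mar 12, 633 sold [LIFO — newest first]: 149 @ $13 + 368 @ $15 + 116 @ $16 = $9,313
Ending inventory: 50 @ $18 + 256 @ $17 + 202 @ $15 + 106 @ $12 + 22 @ $16 = $9,906

COGS = $9,313; ending inventory = $9,906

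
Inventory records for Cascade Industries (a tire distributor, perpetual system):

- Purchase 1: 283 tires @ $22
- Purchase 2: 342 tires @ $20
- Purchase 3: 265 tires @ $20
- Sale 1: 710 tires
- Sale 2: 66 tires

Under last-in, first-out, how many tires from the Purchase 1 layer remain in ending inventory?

Sale 1 (710) [LIFO — newest first]: 265 @ $20 + 342 @ $20 + 103 @ $22 = $14,406
Sale 2 (66) [LIFO — newest first]: 66 @ $22 = $1,452
Total COGS = $14,406 + $1,452 = $15,858
Ending inventory: 114 @ $22 = $2,508

114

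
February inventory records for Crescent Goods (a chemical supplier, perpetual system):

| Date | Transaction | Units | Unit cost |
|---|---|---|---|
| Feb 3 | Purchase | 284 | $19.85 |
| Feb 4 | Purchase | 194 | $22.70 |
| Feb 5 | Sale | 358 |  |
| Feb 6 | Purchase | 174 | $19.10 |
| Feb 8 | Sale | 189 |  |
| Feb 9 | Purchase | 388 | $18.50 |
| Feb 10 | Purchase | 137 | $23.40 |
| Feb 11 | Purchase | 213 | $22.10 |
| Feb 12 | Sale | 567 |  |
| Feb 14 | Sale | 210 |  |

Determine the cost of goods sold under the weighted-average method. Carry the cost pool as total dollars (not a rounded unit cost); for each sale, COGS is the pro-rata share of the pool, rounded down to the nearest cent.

COGS = $27,110.77

After Feb 3: 284 on hand, pool $5,637.40 (≈ $19.8500 each)
After Feb 4: 478 on hand, pool $10,041.20 (≈ $21.0067 each)
Feb 5, sell 358: 358/478 × $10,041.20 → $7,520.39
After Feb 6: 294 on hand, pool $5,844.21 (≈ $19.8783 each)
Feb 8, sell 189: 189/294 × $5,844.21 → $3,756.99
After Feb 9: 493 on hand, pool $9,265.22 (≈ $18.7935 each)
After Feb 10: 630 on hand, pool $12,471.02 (≈ $19.7953 each)
After Feb 11: 843 on hand, pool $17,178.32 (≈ $20.3776 each)
Feb 12, sell 567: 567/843 × $17,178.32 → $11,554.10
Feb 14, sell 210: 210/276 × $5,624.22 → $4,279.29
Total COGS = $7,520.39 + $3,756.99 + $11,554.10 + $4,279.29 = $27,110.77
Ending inventory (cost pool remaining) = $1,344.93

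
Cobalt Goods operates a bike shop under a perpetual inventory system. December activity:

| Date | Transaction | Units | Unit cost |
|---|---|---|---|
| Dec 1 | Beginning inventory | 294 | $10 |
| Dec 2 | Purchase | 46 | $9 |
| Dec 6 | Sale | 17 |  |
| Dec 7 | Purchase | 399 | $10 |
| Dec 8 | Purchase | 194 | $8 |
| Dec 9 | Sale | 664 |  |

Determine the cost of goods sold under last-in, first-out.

Dec 6, 17 sold [LIFO — newest first]: 17 @ $9 = $153
Dec 9, 664 sold [LIFO — newest first]: 194 @ $8 + 399 @ $10 + 29 @ $9 + 42 @ $10 = $6,223
Total COGS = $153 + $6,223 = $6,376
Ending inventory: 252 @ $10 = $2,520

COGS = $6,376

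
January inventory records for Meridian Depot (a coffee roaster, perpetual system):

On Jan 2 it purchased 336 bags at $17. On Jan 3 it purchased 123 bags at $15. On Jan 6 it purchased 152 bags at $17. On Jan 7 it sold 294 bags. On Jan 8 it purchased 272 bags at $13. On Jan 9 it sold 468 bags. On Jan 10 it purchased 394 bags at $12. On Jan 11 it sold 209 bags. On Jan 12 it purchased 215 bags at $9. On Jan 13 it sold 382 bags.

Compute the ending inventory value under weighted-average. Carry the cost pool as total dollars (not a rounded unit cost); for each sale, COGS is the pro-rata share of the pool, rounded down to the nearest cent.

After Jan 2: 336 on hand, pool $5,712.00 (≈ $17.0000 each)
After Jan 3: 459 on hand, pool $7,557.00 (≈ $16.4641 each)
After Jan 6: 611 on hand, pool $10,141.00 (≈ $16.5974 each)
Jan 7, sell 294: 294/611 × $10,141.00 → $4,879.63
After Jan 8: 589 on hand, pool $8,797.37 (≈ $14.9361 each)
Jan 9, sell 468: 468/589 × $8,797.37 → $6,990.10
After Jan 10: 515 on hand, pool $6,535.27 (≈ $12.6898 each)
Jan 11, sell 209: 209/515 × $6,535.27 → $2,652.17
After Jan 12: 521 on hand, pool $5,818.10 (≈ $11.1672 each)
Jan 13, sell 382: 382/521 × $5,818.10 → $4,265.86
Total COGS = $4,879.63 + $6,990.10 + $2,652.17 + $4,265.86 = $18,787.76
Ending inventory (cost pool remaining) = $1,552.24
Check: goods available $20,340.00 = COGS $18,787.76 + ending $1,552.24

Ending inventory = $1,552.24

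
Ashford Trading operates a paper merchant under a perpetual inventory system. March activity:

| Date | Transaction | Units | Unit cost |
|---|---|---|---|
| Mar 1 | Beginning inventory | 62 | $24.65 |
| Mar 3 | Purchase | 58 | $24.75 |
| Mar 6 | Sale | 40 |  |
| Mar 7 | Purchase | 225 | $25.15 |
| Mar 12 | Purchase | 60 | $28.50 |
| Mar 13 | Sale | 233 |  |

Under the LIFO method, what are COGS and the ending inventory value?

Mar 6, 40 sold [LIFO — newest first]: 40 @ $24.75 = $990.00
Mar 13, 233 sold [LIFO — newest first]: 60 @ $28.50 + 173 @ $25.15 = $6,060.95
Total COGS = $990.00 + $6,060.95 = $7,050.95
Ending inventory: 62 @ $24.65 + 18 @ $24.75 + 52 @ $25.15 = $3,281.60
Check: goods available $10,332.55 = COGS $7,050.95 + ending $3,281.60

COGS = $7,050.95; ending inventory = $3,281.60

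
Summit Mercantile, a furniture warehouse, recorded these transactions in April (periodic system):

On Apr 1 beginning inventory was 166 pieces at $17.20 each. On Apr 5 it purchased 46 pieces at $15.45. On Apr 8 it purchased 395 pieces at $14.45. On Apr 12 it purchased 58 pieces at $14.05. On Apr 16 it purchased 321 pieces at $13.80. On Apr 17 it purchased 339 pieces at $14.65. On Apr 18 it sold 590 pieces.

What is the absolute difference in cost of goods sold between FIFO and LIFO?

$597.85

FIFO COGS: 166 @ $17.20 + 46 @ $15.45 + 378 @ $14.45 = $9,028.00
LIFO COGS: 339 @ $14.65 + 251 @ $13.80 = $8,430.15
Difference = |$9,028.00 − $8,430.15| = $597.85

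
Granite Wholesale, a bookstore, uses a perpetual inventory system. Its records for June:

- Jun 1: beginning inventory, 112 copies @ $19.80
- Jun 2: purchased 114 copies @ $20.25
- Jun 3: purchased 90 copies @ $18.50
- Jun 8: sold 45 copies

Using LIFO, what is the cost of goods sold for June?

COGS = $832.50

Jun 8, 45 sold [LIFO — newest first]: 45 @ $18.50 = $832.50
Ending inventory: 112 @ $19.80 + 114 @ $20.25 + 45 @ $18.50 = $5,358.60
Check: goods available $6,191.10 = COGS $832.50 + ending $5,358.60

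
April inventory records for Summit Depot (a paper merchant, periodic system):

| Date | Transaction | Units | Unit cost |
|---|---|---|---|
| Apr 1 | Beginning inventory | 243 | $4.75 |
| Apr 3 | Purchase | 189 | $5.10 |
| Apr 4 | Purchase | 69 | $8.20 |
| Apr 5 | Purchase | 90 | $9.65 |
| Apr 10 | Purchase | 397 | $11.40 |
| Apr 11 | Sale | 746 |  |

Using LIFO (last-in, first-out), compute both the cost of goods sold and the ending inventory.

Apr 11, 746 sold [LIFO — newest first]: 397 @ $11.40 + 90 @ $9.65 + 69 @ $8.20 + 189 @ $5.10 + 1 @ $4.75 = $6,928.75
Ending inventory: 242 @ $4.75 = $1,149.50

COGS = $6,928.75; ending inventory = $1,149.50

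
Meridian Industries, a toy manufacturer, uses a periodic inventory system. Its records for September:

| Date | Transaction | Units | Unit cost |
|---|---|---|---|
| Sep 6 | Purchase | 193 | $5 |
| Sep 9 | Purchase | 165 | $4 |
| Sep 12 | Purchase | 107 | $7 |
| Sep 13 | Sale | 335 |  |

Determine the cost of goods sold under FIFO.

COGS = $1,533

Sep 13, 335 sold [FIFO — oldest first]: 193 @ $5 + 142 @ $4 = $1,533
Ending inventory: 23 @ $4 + 107 @ $7 = $841
Check: goods available $2,374 = COGS $1,533 + ending $841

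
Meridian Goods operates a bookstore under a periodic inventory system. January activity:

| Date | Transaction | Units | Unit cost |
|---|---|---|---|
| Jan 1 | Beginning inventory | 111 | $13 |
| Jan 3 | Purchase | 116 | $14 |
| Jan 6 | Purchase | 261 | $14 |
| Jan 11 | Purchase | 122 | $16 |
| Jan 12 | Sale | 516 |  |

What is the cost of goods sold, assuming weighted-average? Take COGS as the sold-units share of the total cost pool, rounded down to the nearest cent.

Jan 12, sell 516: 516/610 × $8,673.00 → $7,336.50
Ending inventory (cost pool remaining) = $1,336.50

COGS = $7,336.50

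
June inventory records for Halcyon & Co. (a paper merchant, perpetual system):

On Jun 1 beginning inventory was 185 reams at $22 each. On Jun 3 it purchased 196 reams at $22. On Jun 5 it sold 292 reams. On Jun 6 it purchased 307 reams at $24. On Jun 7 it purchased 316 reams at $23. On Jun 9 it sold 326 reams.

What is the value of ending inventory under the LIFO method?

Jun 5, 292 sold [LIFO — newest first]: 196 @ $22 + 96 @ $22 = $6,424
Jun 9, 326 sold [LIFO — newest first]: 316 @ $23 + 10 @ $24 = $7,508
Total COGS = $6,424 + $7,508 = $13,932
Ending inventory: 89 @ $22 + 297 @ $24 = $9,086

Ending inventory = $9,086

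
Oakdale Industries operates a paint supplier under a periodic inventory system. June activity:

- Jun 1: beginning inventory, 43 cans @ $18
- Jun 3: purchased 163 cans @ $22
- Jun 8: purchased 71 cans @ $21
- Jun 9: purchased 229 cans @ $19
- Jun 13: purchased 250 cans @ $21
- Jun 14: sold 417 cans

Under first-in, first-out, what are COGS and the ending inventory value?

Jun 14, 417 sold [FIFO — oldest first]: 43 @ $18 + 163 @ $22 + 71 @ $21 + 140 @ $19 = $8,511
Ending inventory: 89 @ $19 + 250 @ $21 = $6,941

COGS = $8,511; ending inventory = $6,941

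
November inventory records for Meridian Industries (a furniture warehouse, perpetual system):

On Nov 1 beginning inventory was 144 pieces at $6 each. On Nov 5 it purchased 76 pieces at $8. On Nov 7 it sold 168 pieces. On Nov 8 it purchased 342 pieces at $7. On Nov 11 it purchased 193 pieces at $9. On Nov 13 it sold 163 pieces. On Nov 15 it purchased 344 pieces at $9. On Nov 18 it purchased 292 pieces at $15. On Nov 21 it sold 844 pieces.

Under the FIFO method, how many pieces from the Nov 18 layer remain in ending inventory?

Nov 7, 168 sold [FIFO — oldest first]: 144 @ $6 + 24 @ $8 = $1,056
Nov 13, 163 sold [FIFO — oldest first]: 52 @ $8 + 111 @ $7 = $1,193
Nov 21, 844 sold [FIFO — oldest first]: 231 @ $7 + 193 @ $9 + 344 @ $9 + 76 @ $15 = $7,590
Total COGS = $1,056 + $1,193 + $7,590 = $9,839
Ending inventory: 216 @ $15 = $3,240

216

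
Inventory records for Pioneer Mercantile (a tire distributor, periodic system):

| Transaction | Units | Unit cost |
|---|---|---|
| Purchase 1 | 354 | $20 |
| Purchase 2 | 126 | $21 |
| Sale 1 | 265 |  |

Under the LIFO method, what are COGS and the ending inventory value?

Sale 1 (265) [LIFO — newest first]: 126 @ $21 + 139 @ $20 = $5,426
Ending inventory: 215 @ $20 = $4,300

COGS = $5,426; ending inventory = $4,300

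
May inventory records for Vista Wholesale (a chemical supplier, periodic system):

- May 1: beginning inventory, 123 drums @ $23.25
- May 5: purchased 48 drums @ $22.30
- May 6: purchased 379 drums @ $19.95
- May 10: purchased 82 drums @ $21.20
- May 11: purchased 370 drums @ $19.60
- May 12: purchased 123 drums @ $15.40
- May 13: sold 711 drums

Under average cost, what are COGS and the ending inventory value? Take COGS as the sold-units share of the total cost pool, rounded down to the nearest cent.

May 13, sell 711: 711/1125 × $22,375.80 → $14,141.50
Ending inventory (cost pool remaining) = $8,234.30

COGS = $14,141.50; ending inventory = $8,234.30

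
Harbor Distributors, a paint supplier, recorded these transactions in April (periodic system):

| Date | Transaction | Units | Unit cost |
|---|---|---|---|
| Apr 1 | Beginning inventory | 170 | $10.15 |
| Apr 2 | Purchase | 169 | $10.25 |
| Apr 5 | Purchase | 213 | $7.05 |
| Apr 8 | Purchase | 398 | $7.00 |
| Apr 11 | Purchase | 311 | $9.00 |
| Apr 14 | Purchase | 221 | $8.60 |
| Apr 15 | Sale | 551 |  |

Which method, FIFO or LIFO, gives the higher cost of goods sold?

FIFO

FIFO COGS: 170 @ $10.15 + 169 @ $10.25 + 212 @ $7.05 = $4,952.35
LIFO COGS: 221 @ $8.60 + 311 @ $9.00 + 19 @ $7.00 = $4,832.60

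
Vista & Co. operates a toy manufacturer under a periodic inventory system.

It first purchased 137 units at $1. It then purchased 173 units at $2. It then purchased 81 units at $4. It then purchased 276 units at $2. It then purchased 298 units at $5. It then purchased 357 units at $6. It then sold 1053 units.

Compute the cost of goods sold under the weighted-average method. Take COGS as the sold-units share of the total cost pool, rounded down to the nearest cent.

COGS = $3,975.43

Sale 1, sell 1053: 1053/1322 × $4,991.00 → $3,975.43
Ending inventory (cost pool remaining) = $1,015.57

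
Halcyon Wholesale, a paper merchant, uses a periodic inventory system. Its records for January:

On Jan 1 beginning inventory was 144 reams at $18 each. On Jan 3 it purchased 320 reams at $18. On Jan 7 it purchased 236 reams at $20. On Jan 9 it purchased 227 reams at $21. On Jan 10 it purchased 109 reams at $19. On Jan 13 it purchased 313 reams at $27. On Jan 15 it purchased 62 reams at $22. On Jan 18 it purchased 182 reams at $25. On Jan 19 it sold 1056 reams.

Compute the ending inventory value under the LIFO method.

Ending inventory = $9,812

Jan 19, 1056 sold [LIFO — newest first]: 182 @ $25 + 62 @ $22 + 313 @ $27 + 109 @ $19 + 227 @ $21 + 163 @ $20 = $24,463
Ending inventory: 144 @ $18 + 320 @ $18 + 73 @ $20 = $9,812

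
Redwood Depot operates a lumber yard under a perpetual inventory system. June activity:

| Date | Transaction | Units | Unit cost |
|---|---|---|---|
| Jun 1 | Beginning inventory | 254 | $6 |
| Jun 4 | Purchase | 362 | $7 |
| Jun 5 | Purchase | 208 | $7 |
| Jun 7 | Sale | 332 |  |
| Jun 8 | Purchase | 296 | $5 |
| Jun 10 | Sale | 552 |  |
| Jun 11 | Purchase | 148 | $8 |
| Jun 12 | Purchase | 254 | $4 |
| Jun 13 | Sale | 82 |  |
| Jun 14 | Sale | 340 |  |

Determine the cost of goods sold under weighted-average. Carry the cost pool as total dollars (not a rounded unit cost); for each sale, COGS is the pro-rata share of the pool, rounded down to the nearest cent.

COGS = $7,965.27

After Jun 1: 254 on hand, pool $1,524.00 (≈ $6.0000 each)
After Jun 4: 616 on hand, pool $4,058.00 (≈ $6.5877 each)
After Jun 5: 824 on hand, pool $5,514.00 (≈ $6.6917 each)
Jun 7, sell 332: 332/824 × $5,514.00 → $2,221.66
After Jun 8: 788 on hand, pool $4,772.34 (≈ $6.0563 each)
Jun 10, sell 552: 552/788 × $4,772.34 → $3,343.06
After Jun 11: 384 on hand, pool $2,613.28 (≈ $6.8054 each)
After Jun 12: 638 on hand, pool $3,629.28 (≈ $5.6885 each)
Jun 13, sell 82: 82/638 × $3,629.28 → $466.45
Jun 14, sell 340: 340/556 × $3,162.83 → $1,934.10
Total COGS = $2,221.66 + $3,343.06 + $466.45 + $1,934.10 = $7,965.27
Ending inventory (cost pool remaining) = $1,228.73
Check: goods available $9,194.00 = COGS $7,965.27 + ending $1,228.73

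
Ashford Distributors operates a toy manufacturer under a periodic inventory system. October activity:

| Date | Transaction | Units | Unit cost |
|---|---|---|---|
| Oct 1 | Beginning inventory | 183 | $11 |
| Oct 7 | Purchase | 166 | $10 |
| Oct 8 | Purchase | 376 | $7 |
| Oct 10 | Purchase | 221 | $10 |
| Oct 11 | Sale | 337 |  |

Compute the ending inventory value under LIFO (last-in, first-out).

Oct 11, 337 sold [LIFO — newest first]: 221 @ $10 + 116 @ $7 = $3,022
Ending inventory: 183 @ $11 + 166 @ $10 + 260 @ $7 = $5,493

Ending inventory = $5,493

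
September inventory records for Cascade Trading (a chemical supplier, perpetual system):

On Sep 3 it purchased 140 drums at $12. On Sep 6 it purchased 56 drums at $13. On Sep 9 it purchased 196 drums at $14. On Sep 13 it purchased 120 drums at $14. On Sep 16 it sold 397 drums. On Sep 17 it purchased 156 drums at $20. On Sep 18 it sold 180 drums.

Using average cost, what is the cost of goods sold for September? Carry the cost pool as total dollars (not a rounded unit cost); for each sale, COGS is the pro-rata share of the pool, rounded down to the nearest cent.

COGS = $8,389.03

After Sep 3: 140 on hand, pool $1,680.00 (≈ $12.0000 each)
After Sep 6: 196 on hand, pool $2,408.00 (≈ $12.2857 each)
After Sep 9: 392 on hand, pool $5,152.00 (≈ $13.1429 each)
After Sep 13: 512 on hand, pool $6,832.00 (≈ $13.3438 each)
Sep 16, sell 397: 397/512 × $6,832.00 → $5,297.46
After Sep 17: 271 on hand, pool $4,654.54 (≈ $17.1754 each)
Sep 18, sell 180: 180/271 × $4,654.54 → $3,091.57
Total COGS = $5,297.46 + $3,091.57 = $8,389.03
Ending inventory (cost pool remaining) = $1,562.97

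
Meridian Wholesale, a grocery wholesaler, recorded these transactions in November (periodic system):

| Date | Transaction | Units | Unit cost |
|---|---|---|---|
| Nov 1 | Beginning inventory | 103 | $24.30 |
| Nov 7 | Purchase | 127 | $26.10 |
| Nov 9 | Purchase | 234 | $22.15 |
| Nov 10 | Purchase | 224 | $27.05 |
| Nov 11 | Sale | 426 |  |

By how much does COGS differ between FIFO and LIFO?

FIFO COGS: 103 @ $24.30 + 127 @ $26.10 + 196 @ $22.15 = $10,159.00
LIFO COGS: 224 @ $27.05 + 202 @ $22.15 = $10,533.50
Difference = |$10,159.00 − $10,533.50| = $374.50

$374.50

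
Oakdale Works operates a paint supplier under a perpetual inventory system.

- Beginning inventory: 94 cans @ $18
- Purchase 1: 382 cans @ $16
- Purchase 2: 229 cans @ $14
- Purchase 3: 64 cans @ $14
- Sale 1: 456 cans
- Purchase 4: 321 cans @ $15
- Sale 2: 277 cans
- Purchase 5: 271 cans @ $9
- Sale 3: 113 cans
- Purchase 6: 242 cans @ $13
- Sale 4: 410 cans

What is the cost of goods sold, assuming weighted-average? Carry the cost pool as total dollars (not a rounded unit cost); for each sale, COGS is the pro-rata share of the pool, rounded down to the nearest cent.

COGS = $17,902.11

After Beginning: 94 on hand, pool $1,692.00 (≈ $18.0000 each)
After Purchase 1: 476 on hand, pool $7,804.00 (≈ $16.3950 each)
After Purchase 2: 705 on hand, pool $11,010.00 (≈ $15.6170 each)
After Purchase 3: 769 on hand, pool $11,906.00 (≈ $15.4824 each)
Sale 1, sell 456: 456/769 × $11,906.00 → $7,059.99
After Purchase 4: 634 on hand, pool $9,661.01 (≈ $15.2382 each)
Sale 2, sell 277: 277/634 × $9,661.01 → $4,220.97
After Purchase 5: 628 on hand, pool $7,879.04 (≈ $12.5462 each)
Sale 3, sell 113: 113/628 × $7,879.04 → $1,417.72
After Purchase 6: 757 on hand, pool $9,607.32 (≈ $12.6913 each)
Sale 4, sell 410: 410/757 × $9,607.32 → $5,203.43
Total COGS = $7,059.99 + $4,220.97 + $1,417.72 + $5,203.43 = $17,902.11
Ending inventory (cost pool remaining) = $4,403.89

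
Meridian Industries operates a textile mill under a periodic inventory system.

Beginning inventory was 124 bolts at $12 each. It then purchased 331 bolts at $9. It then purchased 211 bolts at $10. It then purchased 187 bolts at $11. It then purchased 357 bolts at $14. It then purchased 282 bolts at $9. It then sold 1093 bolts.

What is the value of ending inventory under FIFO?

Ending inventory = $4,176

Sale 1 (1093) [FIFO — oldest first]: 124 @ $12 + 331 @ $9 + 211 @ $10 + 187 @ $11 + 240 @ $14 = $11,994
Ending inventory: 117 @ $14 + 282 @ $9 = $4,176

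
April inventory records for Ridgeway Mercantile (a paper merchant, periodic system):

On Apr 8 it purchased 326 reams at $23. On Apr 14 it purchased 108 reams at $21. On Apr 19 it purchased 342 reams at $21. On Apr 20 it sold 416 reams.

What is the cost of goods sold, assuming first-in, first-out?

COGS = $9,388

Apr 20, 416 sold [FIFO — oldest first]: 326 @ $23 + 90 @ $21 = $9,388
Ending inventory: 18 @ $21 + 342 @ $21 = $7,560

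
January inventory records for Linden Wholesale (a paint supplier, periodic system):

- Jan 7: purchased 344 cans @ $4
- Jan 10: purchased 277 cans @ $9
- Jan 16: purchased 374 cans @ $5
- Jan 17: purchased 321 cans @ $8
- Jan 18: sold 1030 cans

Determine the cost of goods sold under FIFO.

Jan 18, 1030 sold [FIFO — oldest first]: 344 @ $4 + 277 @ $9 + 374 @ $5 + 35 @ $8 = $6,019
Ending inventory: 286 @ $8 = $2,288
Check: goods available $8,307 = COGS $6,019 + ending $2,288

COGS = $6,019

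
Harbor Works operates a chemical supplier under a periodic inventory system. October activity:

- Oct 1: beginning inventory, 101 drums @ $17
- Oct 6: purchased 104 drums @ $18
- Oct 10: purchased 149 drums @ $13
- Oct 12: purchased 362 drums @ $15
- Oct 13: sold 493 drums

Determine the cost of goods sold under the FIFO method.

Oct 13, 493 sold [FIFO — oldest first]: 101 @ $17 + 104 @ $18 + 149 @ $13 + 139 @ $15 = $7,611
Ending inventory: 223 @ $15 = $3,345
Check: goods available $10,956 = COGS $7,611 + ending $3,345

COGS = $7,611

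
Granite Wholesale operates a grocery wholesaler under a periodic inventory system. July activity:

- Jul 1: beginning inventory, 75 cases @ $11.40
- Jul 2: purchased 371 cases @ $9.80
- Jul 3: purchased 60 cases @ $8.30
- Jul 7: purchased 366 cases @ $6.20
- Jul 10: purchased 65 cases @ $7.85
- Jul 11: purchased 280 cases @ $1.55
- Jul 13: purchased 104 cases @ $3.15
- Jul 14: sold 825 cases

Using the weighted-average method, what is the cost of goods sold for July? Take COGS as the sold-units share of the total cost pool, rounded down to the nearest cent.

COGS = $5,327.12

Jul 14, sell 825: 825/1321 × $8,529.85 → $5,327.12
Ending inventory (cost pool remaining) = $3,202.73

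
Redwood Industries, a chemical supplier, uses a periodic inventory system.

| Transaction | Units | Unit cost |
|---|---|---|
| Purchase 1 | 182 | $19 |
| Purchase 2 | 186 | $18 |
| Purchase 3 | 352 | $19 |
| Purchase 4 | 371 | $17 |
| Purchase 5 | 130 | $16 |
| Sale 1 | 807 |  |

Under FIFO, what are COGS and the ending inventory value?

Sale 1 (807) [FIFO — oldest first]: 182 @ $19 + 186 @ $18 + 352 @ $19 + 87 @ $17 = $14,973
Ending inventory: 284 @ $17 + 130 @ $16 = $6,908
Check: goods available $21,881 = COGS $14,973 + ending $6,908

COGS = $14,973; ending inventory = $6,908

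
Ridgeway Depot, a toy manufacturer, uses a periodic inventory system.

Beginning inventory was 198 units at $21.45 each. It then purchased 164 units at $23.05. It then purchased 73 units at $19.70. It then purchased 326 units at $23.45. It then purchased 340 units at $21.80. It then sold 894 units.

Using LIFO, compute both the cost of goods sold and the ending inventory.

Sale 1 (894) [LIFO — newest first]: 340 @ $21.80 + 326 @ $23.45 + 73 @ $19.70 + 155 @ $23.05 = $20,067.55
Ending inventory: 198 @ $21.45 + 9 @ $23.05 = $4,454.55

COGS = $20,067.55; ending inventory = $4,454.55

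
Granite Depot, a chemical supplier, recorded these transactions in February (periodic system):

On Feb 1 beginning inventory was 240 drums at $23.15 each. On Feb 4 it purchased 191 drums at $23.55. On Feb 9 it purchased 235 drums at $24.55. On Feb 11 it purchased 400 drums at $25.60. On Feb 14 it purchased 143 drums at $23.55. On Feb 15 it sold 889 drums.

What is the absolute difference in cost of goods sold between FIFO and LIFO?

FIFO COGS: 240 @ $23.15 + 191 @ $23.55 + 235 @ $24.55 + 223 @ $25.60 = $21,532.10
LIFO COGS: 143 @ $23.55 + 400 @ $25.60 + 235 @ $24.55 + 111 @ $23.55 = $21,990.95
Difference = |$21,532.10 − $21,990.95| = $458.85

$458.85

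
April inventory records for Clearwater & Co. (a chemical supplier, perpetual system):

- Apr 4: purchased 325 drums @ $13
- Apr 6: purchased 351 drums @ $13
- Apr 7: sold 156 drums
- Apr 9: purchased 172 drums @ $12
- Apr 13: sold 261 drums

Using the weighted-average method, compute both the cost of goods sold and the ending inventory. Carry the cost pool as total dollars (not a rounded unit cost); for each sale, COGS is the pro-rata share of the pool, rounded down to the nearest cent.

After Apr 4: 325 on hand, pool $4,225.00 (≈ $13.0000 each)
After Apr 6: 676 on hand, pool $8,788.00 (≈ $13.0000 each)
Apr 7, sell 156: 156/676 × $8,788.00 → $2,028.00
After Apr 9: 692 on hand, pool $8,824.00 (≈ $12.7514 each)
Apr 13, sell 261: 261/692 × $8,824.00 → $3,328.12
Total COGS = $2,028.00 + $3,328.12 = $5,356.12
Ending inventory (cost pool remaining) = $5,495.88

COGS = $5,356.12; ending inventory = $5,495.88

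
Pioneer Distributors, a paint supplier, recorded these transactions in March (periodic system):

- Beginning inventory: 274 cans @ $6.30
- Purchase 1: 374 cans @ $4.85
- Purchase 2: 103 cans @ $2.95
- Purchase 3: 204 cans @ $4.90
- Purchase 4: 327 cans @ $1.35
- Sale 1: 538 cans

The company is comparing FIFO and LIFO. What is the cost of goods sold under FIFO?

COGS = $3,006.60

FIFO COGS: 274 @ $6.30 + 264 @ $4.85 = $3,006.60
LIFO COGS: 327 @ $1.35 + 204 @ $4.90 + 7 @ $2.95 = $1,461.70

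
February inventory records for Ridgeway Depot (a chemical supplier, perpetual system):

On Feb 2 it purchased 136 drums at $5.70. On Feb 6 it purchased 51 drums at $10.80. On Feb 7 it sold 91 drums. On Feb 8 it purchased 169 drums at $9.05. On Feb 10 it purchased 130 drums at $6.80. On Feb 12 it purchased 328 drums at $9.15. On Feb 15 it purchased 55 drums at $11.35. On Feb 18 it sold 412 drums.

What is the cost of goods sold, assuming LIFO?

COGS = $4,601.45

Feb 7, 91 sold [LIFO — newest first]: 51 @ $10.80 + 40 @ $5.70 = $778.80
Feb 18, 412 sold [LIFO — newest first]: 55 @ $11.35 + 328 @ $9.15 + 29 @ $6.80 = $3,822.65
Total COGS = $778.80 + $3,822.65 = $4,601.45
Ending inventory: 96 @ $5.70 + 169 @ $9.05 + 101 @ $6.80 = $2,763.45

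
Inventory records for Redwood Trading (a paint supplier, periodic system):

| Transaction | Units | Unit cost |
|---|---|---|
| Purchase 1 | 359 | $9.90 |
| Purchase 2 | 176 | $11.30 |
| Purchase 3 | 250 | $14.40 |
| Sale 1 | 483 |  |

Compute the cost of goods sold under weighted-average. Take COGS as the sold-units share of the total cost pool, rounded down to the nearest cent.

COGS = $5,625.50

Sale 1, sell 483: 483/785 × $9,142.90 → $5,625.50
Ending inventory (cost pool remaining) = $3,517.40
Check: goods available $9,142.90 = COGS $5,625.50 + ending $3,517.40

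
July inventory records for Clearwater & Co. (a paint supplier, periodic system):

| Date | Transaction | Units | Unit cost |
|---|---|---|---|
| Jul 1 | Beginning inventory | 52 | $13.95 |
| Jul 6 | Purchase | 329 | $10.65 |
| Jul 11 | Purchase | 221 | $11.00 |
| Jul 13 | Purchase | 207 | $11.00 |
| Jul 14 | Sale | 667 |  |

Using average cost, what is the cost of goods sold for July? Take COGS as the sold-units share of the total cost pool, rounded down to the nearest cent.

Jul 14, sell 667: 667/809 × $8,937.25 → $7,368.53
Ending inventory (cost pool remaining) = $1,568.72

COGS = $7,368.53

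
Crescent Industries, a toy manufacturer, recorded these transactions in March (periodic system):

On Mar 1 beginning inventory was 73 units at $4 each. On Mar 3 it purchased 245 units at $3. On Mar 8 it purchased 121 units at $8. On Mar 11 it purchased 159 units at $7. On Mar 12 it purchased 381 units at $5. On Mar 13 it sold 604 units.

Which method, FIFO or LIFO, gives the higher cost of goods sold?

LIFO

FIFO COGS: 73 @ $4 + 245 @ $3 + 121 @ $8 + 159 @ $7 + 6 @ $5 = $3,138
LIFO COGS: 381 @ $5 + 159 @ $7 + 64 @ $8 = $3,530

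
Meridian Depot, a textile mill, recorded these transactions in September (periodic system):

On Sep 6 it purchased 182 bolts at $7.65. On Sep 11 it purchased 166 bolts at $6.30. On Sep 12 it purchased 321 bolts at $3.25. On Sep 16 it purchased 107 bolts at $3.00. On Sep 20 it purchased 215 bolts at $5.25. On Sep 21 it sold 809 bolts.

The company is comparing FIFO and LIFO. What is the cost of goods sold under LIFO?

FIFO COGS: 182 @ $7.65 + 166 @ $6.30 + 321 @ $3.25 + 107 @ $3.00 + 33 @ $5.25 = $3,975.60
LIFO COGS: 215 @ $5.25 + 107 @ $3.00 + 321 @ $3.25 + 166 @ $6.30 = $3,538.80

COGS = $3,538.80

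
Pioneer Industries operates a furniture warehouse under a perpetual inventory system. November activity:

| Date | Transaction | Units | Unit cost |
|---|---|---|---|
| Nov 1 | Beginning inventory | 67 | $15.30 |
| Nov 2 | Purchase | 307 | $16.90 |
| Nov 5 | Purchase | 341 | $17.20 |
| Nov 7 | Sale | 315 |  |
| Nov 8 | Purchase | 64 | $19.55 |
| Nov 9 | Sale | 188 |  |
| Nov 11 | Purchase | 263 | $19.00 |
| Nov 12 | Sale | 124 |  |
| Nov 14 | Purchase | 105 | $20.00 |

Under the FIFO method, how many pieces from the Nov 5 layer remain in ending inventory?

88

Nov 7, 315 sold [FIFO — oldest first]: 67 @ $15.30 + 248 @ $16.90 = $5,216.30
Nov 9, 188 sold [FIFO — oldest first]: 59 @ $16.90 + 129 @ $17.20 = $3,215.90
Nov 12, 124 sold [FIFO — oldest first]: 124 @ $17.20 = $2,132.80
Total COGS = $5,216.30 + $3,215.90 + $2,132.80 = $10,565.00
Ending inventory: 88 @ $17.20 + 64 @ $19.55 + 263 @ $19.00 + 105 @ $20.00 = $9,861.80
Check: goods available $20,426.80 = COGS $10,565.00 + ending $9,861.80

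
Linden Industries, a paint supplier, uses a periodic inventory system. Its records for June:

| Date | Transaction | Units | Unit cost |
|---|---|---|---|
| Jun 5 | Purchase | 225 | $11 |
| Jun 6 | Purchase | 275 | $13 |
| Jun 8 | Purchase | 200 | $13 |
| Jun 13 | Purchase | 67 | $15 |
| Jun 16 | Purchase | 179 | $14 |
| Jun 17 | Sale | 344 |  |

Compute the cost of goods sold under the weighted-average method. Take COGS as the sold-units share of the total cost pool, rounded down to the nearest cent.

Jun 17, sell 344: 344/946 × $12,161.00 → $4,422.18
Ending inventory (cost pool remaining) = $7,738.82
Check: goods available $12,161.00 = COGS $4,422.18 + ending $7,738.82

COGS = $4,422.18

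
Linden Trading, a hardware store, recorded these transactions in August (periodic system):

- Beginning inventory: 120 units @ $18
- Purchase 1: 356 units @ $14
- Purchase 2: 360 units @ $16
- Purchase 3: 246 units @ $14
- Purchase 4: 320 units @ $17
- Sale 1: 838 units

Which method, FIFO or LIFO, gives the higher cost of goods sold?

LIFO

FIFO COGS: 120 @ $18 + 356 @ $14 + 360 @ $16 + 2 @ $14 = $12,932
LIFO COGS: 320 @ $17 + 246 @ $14 + 272 @ $16 = $13,236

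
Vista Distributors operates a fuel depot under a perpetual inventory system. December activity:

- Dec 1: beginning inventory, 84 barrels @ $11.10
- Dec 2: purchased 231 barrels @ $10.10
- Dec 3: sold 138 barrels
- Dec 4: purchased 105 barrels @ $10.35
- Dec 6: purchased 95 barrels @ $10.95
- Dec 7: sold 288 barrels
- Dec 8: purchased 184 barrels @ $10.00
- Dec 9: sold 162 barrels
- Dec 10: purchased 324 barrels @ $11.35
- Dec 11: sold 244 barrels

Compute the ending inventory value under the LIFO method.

Dec 3, 138 sold [LIFO — newest first]: 138 @ $10.10 = $1,393.80
Dec 7, 288 sold [LIFO — newest first]: 95 @ $10.95 + 105 @ $10.35 + 88 @ $10.10 = $3,015.80
Dec 9, 162 sold [LIFO — newest first]: 162 @ $10.00 = $1,620.00
Dec 11, 244 sold [LIFO — newest first]: 244 @ $11.35 = $2,769.40
Total COGS = $1,393.80 + $3,015.80 + $1,620.00 + $2,769.40 = $8,799.00
Ending inventory: 84 @ $11.10 + 5 @ $10.10 + 22 @ $10.00 + 80 @ $11.35 = $2,110.90
Check: goods available $10,909.90 = COGS $8,799.00 + ending $2,110.90

Ending inventory = $2,110.90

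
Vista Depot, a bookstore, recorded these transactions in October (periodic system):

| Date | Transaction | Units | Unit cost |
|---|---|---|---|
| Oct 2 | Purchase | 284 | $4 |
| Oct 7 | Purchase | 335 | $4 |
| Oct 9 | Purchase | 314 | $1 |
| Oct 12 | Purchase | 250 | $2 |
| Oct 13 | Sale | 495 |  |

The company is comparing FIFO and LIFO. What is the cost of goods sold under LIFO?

FIFO COGS: 284 @ $4 + 211 @ $4 = $1,980
LIFO COGS: 250 @ $2 + 245 @ $1 = $745

COGS = $745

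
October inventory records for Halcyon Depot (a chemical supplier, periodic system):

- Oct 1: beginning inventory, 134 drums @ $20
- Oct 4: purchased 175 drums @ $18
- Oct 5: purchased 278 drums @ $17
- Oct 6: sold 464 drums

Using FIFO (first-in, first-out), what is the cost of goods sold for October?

Oct 6, 464 sold [FIFO — oldest first]: 134 @ $20 + 175 @ $18 + 155 @ $17 = $8,465
Ending inventory: 123 @ $17 = $2,091

COGS = $8,465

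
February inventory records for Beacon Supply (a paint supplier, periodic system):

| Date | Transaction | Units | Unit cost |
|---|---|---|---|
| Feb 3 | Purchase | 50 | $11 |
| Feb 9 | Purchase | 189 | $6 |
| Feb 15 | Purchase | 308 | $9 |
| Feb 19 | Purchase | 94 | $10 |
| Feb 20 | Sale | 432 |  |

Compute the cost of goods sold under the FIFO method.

COGS = $3,421

Feb 20, 432 sold [FIFO — oldest first]: 50 @ $11 + 189 @ $6 + 193 @ $9 = $3,421
Ending inventory: 115 @ $9 + 94 @ $10 = $1,975
Check: goods available $5,396 = COGS $3,421 + ending $1,975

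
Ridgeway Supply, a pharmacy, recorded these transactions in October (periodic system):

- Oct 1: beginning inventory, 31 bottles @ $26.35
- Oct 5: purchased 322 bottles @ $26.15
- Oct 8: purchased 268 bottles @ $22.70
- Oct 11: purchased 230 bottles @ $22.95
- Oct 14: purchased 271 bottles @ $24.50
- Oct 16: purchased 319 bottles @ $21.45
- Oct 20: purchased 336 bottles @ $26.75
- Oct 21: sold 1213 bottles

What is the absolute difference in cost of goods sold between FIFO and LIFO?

FIFO COGS: 31 @ $26.35 + 322 @ $26.15 + 268 @ $22.70 + 230 @ $22.95 + 271 @ $24.50 + 91 @ $21.45 = $29,190.70
LIFO COGS: 336 @ $26.75 + 319 @ $21.45 + 271 @ $24.50 + 230 @ $22.95 + 57 @ $22.70 = $29,042.45
Difference = |$29,190.70 − $29,042.45| = $148.25

$148.25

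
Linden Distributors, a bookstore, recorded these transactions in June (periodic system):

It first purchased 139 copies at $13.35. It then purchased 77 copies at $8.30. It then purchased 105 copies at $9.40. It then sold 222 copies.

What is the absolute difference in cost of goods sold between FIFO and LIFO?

FIFO COGS: 139 @ $13.35 + 77 @ $8.30 + 6 @ $9.40 = $2,551.15
LIFO COGS: 105 @ $9.40 + 77 @ $8.30 + 40 @ $13.35 = $2,160.10
Difference = |$2,551.15 − $2,160.10| = $391.05

$391.05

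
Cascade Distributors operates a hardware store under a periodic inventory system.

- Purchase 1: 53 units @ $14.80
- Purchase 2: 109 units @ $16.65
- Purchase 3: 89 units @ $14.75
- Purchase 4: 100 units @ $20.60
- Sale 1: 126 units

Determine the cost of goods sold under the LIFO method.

COGS = $2,443.50

Sale 1 (126) [LIFO — newest first]: 100 @ $20.60 + 26 @ $14.75 = $2,443.50
Ending inventory: 53 @ $14.80 + 109 @ $16.65 + 63 @ $14.75 = $3,528.50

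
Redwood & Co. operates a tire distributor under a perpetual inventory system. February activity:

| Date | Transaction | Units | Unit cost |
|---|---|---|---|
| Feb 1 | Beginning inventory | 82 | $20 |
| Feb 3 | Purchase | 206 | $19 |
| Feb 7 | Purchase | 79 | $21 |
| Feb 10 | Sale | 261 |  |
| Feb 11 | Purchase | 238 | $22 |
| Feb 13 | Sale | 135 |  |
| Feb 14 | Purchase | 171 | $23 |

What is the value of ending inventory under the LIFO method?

Ending inventory = $8,295

Feb 10, 261 sold [LIFO — newest first]: 79 @ $21 + 182 @ $19 = $5,117
Feb 13, 135 sold [LIFO — newest first]: 135 @ $22 = $2,970
Total COGS = $5,117 + $2,970 = $8,087
Ending inventory: 82 @ $20 + 24 @ $19 + 103 @ $22 + 171 @ $23 = $8,295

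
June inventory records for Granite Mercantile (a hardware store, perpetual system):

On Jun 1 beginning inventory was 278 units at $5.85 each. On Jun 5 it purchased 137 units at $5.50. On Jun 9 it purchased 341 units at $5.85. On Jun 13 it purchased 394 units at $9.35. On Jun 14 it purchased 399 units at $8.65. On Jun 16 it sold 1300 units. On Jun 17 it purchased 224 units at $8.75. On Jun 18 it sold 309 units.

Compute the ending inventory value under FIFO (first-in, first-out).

Ending inventory = $1,435.00

Jun 16, 1300 sold [FIFO — oldest first]: 278 @ $5.85 + 137 @ $5.50 + 341 @ $5.85 + 394 @ $9.35 + 150 @ $8.65 = $9,356.05
Jun 18, 309 sold [FIFO — oldest first]: 249 @ $8.65 + 60 @ $8.75 = $2,678.85
Total COGS = $9,356.05 + $2,678.85 = $12,034.90
Ending inventory: 164 @ $8.75 = $1,435.00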